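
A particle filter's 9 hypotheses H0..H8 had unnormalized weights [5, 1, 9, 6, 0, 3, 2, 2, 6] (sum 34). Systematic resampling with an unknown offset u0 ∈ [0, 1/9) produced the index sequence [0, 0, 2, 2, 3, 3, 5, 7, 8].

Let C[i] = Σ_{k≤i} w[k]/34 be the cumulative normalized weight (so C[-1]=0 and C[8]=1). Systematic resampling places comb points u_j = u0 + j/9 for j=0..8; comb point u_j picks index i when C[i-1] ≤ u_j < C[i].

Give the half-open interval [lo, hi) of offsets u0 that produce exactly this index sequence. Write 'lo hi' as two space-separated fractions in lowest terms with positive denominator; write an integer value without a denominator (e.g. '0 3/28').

0 11/306

C = [5/34, 3/17, 15/34, 21/34, 21/34, 12/17, 13/17, 14/17, 1]
j=0 picked index 0: u0 ∈ [0, 5/34)
j=1 picked index 0: u0 ∈ [-1/9, 11/306)
j=2 picked index 2: u0 ∈ [-7/153, 67/306)
j=3 picked index 2: u0 ∈ [-8/51, 11/102)
j=4 picked index 3: u0 ∈ [-1/306, 53/306)
j=5 picked index 3: u0 ∈ [-35/306, 19/306)
j=6 picked index 5: u0 ∈ [-5/102, 2/51)
j=7 picked index 7: u0 ∈ [-2/153, 7/153)
j=8 picked index 8: u0 ∈ [-10/153, 1/9)
intersection: [0, 11/306)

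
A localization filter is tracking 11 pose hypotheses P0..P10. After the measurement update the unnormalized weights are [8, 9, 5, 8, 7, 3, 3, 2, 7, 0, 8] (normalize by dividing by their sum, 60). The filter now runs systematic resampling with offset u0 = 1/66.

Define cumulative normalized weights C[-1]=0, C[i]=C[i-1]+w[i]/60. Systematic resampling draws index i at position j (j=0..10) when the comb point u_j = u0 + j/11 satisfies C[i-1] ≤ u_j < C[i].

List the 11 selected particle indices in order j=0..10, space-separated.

0 0 1 2 3 3 4 5 7 8 10

C = [2/15, 17/60, 11/30, 1/2, 37/60, 2/3, 43/60, 3/4, 13/15, 13/15, 1]
j=0: u_0=1/66 ∈ [0, 2/15) → index 0
j=1: u_1=7/66 ∈ [0, 2/15) → index 0
j=2: u_2=13/66 ∈ [2/15, 17/60) → index 1
j=3: u_3=19/66 ∈ [17/60, 11/30) → index 2
j=4: u_4=25/66 ∈ [11/30, 1/2) → index 3
j=5: u_5=31/66 ∈ [11/30, 1/2) → index 3
j=6: u_6=37/66 ∈ [1/2, 37/60) → index 4
j=7: u_7=43/66 ∈ [37/60, 2/3) → index 5
j=8: u_8=49/66 ∈ [43/60, 3/4) → index 7
j=9: u_9=5/6 ∈ [3/4, 13/15) → index 8
j=10: u_10=61/66 ∈ [13/15, 1) → index 10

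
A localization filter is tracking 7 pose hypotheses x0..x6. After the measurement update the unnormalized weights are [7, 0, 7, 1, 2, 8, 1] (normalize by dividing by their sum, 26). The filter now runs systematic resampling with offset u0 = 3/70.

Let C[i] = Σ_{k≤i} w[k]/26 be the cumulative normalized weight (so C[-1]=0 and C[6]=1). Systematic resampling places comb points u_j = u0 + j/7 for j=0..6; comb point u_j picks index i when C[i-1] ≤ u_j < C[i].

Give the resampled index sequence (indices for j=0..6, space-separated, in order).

C = [7/26, 7/26, 7/13, 15/26, 17/26, 25/26, 1]
j=0: u_0=3/70 ∈ [0, 7/26) → index 0
j=1: u_1=13/70 ∈ [0, 7/26) → index 0
j=2: u_2=23/70 ∈ [7/26, 7/13) → index 2
j=3: u_3=33/70 ∈ [7/26, 7/13) → index 2
j=4: u_4=43/70 ∈ [15/26, 17/26) → index 4
j=5: u_5=53/70 ∈ [17/26, 25/26) → index 5
j=6: u_6=9/10 ∈ [17/26, 25/26) → index 5

0 0 2 2 4 5 5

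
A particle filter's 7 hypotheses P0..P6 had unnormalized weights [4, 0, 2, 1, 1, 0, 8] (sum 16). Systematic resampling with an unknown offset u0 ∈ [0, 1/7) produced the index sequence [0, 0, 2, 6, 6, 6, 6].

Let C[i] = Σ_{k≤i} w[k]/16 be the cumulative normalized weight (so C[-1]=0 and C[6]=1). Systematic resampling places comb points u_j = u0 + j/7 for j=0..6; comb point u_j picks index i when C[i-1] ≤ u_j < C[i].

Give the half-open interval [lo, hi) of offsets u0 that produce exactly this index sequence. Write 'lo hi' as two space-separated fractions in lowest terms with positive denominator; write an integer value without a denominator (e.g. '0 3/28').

C = [1/4, 1/4, 3/8, 7/16, 1/2, 1/2, 1]
j=0 picked index 0: u0 ∈ [0, 1/4)
j=1 picked index 0: u0 ∈ [-1/7, 3/28)
j=2 picked index 2: u0 ∈ [-1/28, 5/56)
j=3 picked index 6: u0 ∈ [1/14, 4/7)
j=4 picked index 6: u0 ∈ [-1/14, 3/7)
j=5 picked index 6: u0 ∈ [-3/14, 2/7)
j=6 picked index 6: u0 ∈ [-5/14, 1/7)
intersection: [1/14, 5/56)

1/14 5/56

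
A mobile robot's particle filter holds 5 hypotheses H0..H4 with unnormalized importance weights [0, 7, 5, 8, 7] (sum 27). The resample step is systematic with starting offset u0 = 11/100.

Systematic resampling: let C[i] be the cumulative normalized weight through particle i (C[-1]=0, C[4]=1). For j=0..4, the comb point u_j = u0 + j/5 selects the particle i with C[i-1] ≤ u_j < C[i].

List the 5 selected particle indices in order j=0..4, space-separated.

C = [0, 7/27, 4/9, 20/27, 1]
j=0: u_0=11/100 ∈ [0, 7/27) → index 1
j=1: u_1=31/100 ∈ [7/27, 4/9) → index 2
j=2: u_2=51/100 ∈ [4/9, 20/27) → index 3
j=3: u_3=71/100 ∈ [4/9, 20/27) → index 3
j=4: u_4=91/100 ∈ [20/27, 1) → index 4

1 2 3 3 4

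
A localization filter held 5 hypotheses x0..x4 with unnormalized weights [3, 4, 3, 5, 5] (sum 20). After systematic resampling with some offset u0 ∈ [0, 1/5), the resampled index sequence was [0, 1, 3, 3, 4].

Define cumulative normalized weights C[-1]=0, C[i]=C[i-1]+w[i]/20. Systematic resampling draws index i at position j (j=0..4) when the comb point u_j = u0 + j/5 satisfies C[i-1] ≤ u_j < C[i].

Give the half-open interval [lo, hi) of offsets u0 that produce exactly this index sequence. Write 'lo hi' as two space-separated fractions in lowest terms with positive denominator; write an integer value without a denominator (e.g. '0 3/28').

C = [3/20, 7/20, 1/2, 3/4, 1]
j=0 picked index 0: u0 ∈ [0, 3/20)
j=1 picked index 1: u0 ∈ [-1/20, 3/20)
j=2 picked index 3: u0 ∈ [1/10, 7/20)
j=3 picked index 3: u0 ∈ [-1/10, 3/20)
j=4 picked index 4: u0 ∈ [-1/20, 1/5)
intersection: [1/10, 3/20)

1/10 3/20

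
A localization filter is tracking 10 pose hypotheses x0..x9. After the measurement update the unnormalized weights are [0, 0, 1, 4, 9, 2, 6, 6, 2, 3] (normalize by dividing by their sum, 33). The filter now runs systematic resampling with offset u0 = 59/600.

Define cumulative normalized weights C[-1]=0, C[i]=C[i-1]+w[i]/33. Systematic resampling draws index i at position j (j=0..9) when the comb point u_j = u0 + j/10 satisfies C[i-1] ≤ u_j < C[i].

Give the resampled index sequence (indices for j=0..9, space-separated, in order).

C = [0, 0, 1/33, 5/33, 14/33, 16/33, 2/3, 28/33, 10/11, 1]
j=0: u_0=59/600 ∈ [1/33, 5/33) → index 3
j=1: u_1=119/600 ∈ [5/33, 14/33) → index 4
j=2: u_2=179/600 ∈ [5/33, 14/33) → index 4
j=3: u_3=239/600 ∈ [5/33, 14/33) → index 4
j=4: u_4=299/600 ∈ [16/33, 2/3) → index 6
j=5: u_5=359/600 ∈ [16/33, 2/3) → index 6
j=6: u_6=419/600 ∈ [2/3, 28/33) → index 7
j=7: u_7=479/600 ∈ [2/3, 28/33) → index 7
j=8: u_8=539/600 ∈ [28/33, 10/11) → index 8
j=9: u_9=599/600 ∈ [10/11, 1) → index 9

3 4 4 4 6 6 7 7 8 9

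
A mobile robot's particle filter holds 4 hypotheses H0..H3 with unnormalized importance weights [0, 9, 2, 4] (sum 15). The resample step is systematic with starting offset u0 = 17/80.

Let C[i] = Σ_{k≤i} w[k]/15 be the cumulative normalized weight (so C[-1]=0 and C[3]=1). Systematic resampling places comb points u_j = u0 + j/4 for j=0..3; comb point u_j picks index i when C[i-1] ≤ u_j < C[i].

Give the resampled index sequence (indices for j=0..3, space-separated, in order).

C = [0, 3/5, 11/15, 1]
j=0: u_0=17/80 ∈ [0, 3/5) → index 1
j=1: u_1=37/80 ∈ [0, 3/5) → index 1
j=2: u_2=57/80 ∈ [3/5, 11/15) → index 2
j=3: u_3=77/80 ∈ [11/15, 1) → index 3

1 1 2 3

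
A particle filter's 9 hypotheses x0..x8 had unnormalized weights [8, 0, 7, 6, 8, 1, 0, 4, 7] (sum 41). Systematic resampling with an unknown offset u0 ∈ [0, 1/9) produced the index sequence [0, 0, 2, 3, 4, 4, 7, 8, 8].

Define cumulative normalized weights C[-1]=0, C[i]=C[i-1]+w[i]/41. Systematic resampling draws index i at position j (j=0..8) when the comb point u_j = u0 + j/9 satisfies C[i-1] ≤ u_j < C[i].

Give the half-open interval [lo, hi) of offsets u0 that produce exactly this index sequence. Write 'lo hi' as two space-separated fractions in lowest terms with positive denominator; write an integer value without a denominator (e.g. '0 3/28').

25/369 31/369

C = [8/41, 8/41, 15/41, 21/41, 29/41, 30/41, 30/41, 34/41, 1]
j=0 picked index 0: u0 ∈ [0, 8/41)
j=1 picked index 0: u0 ∈ [-1/9, 31/369)
j=2 picked index 2: u0 ∈ [-10/369, 53/369)
j=3 picked index 3: u0 ∈ [4/123, 22/123)
j=4 picked index 4: u0 ∈ [25/369, 97/369)
j=5 picked index 4: u0 ∈ [-16/369, 56/369)
j=6 picked index 7: u0 ∈ [8/123, 20/123)
j=7 picked index 8: u0 ∈ [19/369, 2/9)
j=8 picked index 8: u0 ∈ [-22/369, 1/9)
intersection: [25/369, 31/369)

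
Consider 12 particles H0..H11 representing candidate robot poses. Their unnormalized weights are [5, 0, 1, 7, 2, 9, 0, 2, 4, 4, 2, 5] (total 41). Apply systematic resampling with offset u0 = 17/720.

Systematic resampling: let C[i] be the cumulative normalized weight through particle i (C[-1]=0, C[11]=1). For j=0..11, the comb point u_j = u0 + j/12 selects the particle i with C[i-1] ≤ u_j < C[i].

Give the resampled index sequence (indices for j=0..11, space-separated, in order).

C = [5/41, 5/41, 6/41, 13/41, 15/41, 24/41, 24/41, 26/41, 30/41, 34/41, 36/41, 1]
j=0: u_0=17/720 ∈ [0, 5/41) → index 0
j=1: u_1=77/720 ∈ [0, 5/41) → index 0
j=2: u_2=137/720 ∈ [6/41, 13/41) → index 3
j=3: u_3=197/720 ∈ [6/41, 13/41) → index 3
j=4: u_4=257/720 ∈ [13/41, 15/41) → index 4
j=5: u_5=317/720 ∈ [15/41, 24/41) → index 5
j=6: u_6=377/720 ∈ [15/41, 24/41) → index 5
j=7: u_7=437/720 ∈ [24/41, 26/41) → index 7
j=8: u_8=497/720 ∈ [26/41, 30/41) → index 8
j=9: u_9=557/720 ∈ [30/41, 34/41) → index 9
j=10: u_10=617/720 ∈ [34/41, 36/41) → index 10
j=11: u_11=677/720 ∈ [36/41, 1) → index 11

0 0 3 3 4 5 5 7 8 9 10 11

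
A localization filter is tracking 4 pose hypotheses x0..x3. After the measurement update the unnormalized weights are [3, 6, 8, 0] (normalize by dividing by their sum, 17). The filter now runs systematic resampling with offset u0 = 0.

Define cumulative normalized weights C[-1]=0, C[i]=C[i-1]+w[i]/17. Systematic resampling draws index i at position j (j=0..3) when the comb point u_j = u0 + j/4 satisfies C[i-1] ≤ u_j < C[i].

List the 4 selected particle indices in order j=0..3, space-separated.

0 1 1 2

C = [3/17, 9/17, 1, 1]
j=0: u_0=0 ∈ [0, 3/17) → index 0
j=1: u_1=1/4 ∈ [3/17, 9/17) → index 1
j=2: u_2=1/2 ∈ [3/17, 9/17) → index 1
j=3: u_3=3/4 ∈ [9/17, 1) → index 2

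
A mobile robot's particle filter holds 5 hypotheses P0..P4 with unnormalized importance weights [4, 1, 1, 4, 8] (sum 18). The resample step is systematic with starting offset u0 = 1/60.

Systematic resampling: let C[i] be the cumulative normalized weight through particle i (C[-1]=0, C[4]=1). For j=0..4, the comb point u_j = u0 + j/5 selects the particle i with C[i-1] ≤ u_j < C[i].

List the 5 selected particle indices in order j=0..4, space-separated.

0 0 3 4 4

C = [2/9, 5/18, 1/3, 5/9, 1]
j=0: u_0=1/60 ∈ [0, 2/9) → index 0
j=1: u_1=13/60 ∈ [0, 2/9) → index 0
j=2: u_2=5/12 ∈ [1/3, 5/9) → index 3
j=3: u_3=37/60 ∈ [5/9, 1) → index 4
j=4: u_4=49/60 ∈ [5/9, 1) → index 4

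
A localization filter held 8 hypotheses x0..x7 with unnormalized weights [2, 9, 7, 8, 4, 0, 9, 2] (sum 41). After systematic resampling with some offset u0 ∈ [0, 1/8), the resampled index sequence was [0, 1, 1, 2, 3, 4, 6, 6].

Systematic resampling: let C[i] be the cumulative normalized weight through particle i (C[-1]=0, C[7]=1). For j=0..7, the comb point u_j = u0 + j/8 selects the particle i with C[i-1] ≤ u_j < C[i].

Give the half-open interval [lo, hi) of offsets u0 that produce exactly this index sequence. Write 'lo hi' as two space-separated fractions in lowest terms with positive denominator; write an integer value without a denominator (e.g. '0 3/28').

3/328 3/164

C = [2/41, 11/41, 18/41, 26/41, 30/41, 30/41, 39/41, 1]
j=0 picked index 0: u0 ∈ [0, 2/41)
j=1 picked index 1: u0 ∈ [-25/328, 47/328)
j=2 picked index 1: u0 ∈ [-33/164, 3/164)
j=3 picked index 2: u0 ∈ [-35/328, 21/328)
j=4 picked index 3: u0 ∈ [-5/82, 11/82)
j=5 picked index 4: u0 ∈ [3/328, 35/328)
j=6 picked index 6: u0 ∈ [-3/164, 33/164)
j=7 picked index 6: u0 ∈ [-47/328, 25/328)
intersection: [3/328, 3/164)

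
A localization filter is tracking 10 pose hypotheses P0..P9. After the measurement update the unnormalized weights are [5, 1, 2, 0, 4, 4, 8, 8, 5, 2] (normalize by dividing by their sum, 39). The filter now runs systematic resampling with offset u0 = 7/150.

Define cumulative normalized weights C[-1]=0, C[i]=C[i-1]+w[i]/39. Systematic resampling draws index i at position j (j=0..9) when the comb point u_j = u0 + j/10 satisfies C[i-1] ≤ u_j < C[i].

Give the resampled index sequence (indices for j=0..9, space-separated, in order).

0 1 4 5 6 6 7 7 8 8

C = [5/39, 2/13, 8/39, 8/39, 4/13, 16/39, 8/13, 32/39, 37/39, 1]
j=0: u_0=7/150 ∈ [0, 5/39) → index 0
j=1: u_1=11/75 ∈ [5/39, 2/13) → index 1
j=2: u_2=37/150 ∈ [8/39, 4/13) → index 4
j=3: u_3=26/75 ∈ [4/13, 16/39) → index 5
j=4: u_4=67/150 ∈ [16/39, 8/13) → index 6
j=5: u_5=41/75 ∈ [16/39, 8/13) → index 6
j=6: u_6=97/150 ∈ [8/13, 32/39) → index 7
j=7: u_7=56/75 ∈ [8/13, 32/39) → index 7
j=8: u_8=127/150 ∈ [32/39, 37/39) → index 8
j=9: u_9=71/75 ∈ [32/39, 37/39) → index 8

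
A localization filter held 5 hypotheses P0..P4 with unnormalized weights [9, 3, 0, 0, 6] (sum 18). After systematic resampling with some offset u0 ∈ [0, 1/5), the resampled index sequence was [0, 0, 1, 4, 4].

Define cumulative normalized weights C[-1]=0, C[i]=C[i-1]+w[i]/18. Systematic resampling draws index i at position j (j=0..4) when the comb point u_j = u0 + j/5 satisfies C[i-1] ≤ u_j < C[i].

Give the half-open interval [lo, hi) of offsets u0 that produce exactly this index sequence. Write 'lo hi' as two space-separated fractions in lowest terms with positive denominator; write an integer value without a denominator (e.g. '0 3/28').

C = [1/2, 2/3, 2/3, 2/3, 1]
j=0 picked index 0: u0 ∈ [0, 1/2)
j=1 picked index 0: u0 ∈ [-1/5, 3/10)
j=2 picked index 1: u0 ∈ [1/10, 4/15)
j=3 picked index 4: u0 ∈ [1/15, 2/5)
j=4 picked index 4: u0 ∈ [-2/15, 1/5)
intersection: [1/10, 1/5)

1/10 1/5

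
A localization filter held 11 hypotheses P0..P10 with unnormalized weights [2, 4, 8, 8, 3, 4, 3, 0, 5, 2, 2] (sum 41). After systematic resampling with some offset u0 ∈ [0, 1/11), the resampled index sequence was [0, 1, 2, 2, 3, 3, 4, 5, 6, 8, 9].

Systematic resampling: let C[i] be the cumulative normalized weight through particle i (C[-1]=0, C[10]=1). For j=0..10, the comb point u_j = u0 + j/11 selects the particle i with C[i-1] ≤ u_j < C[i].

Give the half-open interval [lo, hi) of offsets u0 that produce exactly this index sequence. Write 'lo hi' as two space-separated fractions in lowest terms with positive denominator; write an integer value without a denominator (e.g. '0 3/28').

0 19/451

C = [2/41, 6/41, 14/41, 22/41, 25/41, 29/41, 32/41, 32/41, 37/41, 39/41, 1]
j=0 picked index 0: u0 ∈ [0, 2/41)
j=1 picked index 1: u0 ∈ [-19/451, 25/451)
j=2 picked index 2: u0 ∈ [-16/451, 72/451)
j=3 picked index 2: u0 ∈ [-57/451, 31/451)
j=4 picked index 3: u0 ∈ [-10/451, 78/451)
j=5 picked index 3: u0 ∈ [-51/451, 37/451)
j=6 picked index 4: u0 ∈ [-4/451, 29/451)
j=7 picked index 5: u0 ∈ [-12/451, 32/451)
j=8 picked index 6: u0 ∈ [-9/451, 24/451)
j=9 picked index 8: u0 ∈ [-17/451, 38/451)
j=10 picked index 9: u0 ∈ [-3/451, 19/451)
intersection: [0, 19/451)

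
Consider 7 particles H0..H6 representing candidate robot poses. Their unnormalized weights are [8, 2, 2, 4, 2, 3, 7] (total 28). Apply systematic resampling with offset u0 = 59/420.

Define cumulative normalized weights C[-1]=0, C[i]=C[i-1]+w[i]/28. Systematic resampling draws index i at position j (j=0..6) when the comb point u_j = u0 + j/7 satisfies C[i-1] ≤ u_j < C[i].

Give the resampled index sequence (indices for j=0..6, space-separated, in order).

0 0 2 3 5 6 6

C = [2/7, 5/14, 3/7, 4/7, 9/14, 3/4, 1]
j=0: u_0=59/420 ∈ [0, 2/7) → index 0
j=1: u_1=17/60 ∈ [0, 2/7) → index 0
j=2: u_2=179/420 ∈ [5/14, 3/7) → index 2
j=3: u_3=239/420 ∈ [3/7, 4/7) → index 3
j=4: u_4=299/420 ∈ [9/14, 3/4) → index 5
j=5: u_5=359/420 ∈ [3/4, 1) → index 6
j=6: u_6=419/420 ∈ [3/4, 1) → index 6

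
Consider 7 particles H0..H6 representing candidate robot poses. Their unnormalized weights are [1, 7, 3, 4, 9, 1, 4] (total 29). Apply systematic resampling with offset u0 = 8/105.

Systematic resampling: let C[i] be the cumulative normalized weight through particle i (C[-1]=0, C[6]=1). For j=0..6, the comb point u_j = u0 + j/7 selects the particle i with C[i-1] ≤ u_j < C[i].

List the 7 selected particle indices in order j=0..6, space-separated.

C = [1/29, 8/29, 11/29, 15/29, 24/29, 25/29, 1]
j=0: u_0=8/105 ∈ [1/29, 8/29) → index 1
j=1: u_1=23/105 ∈ [1/29, 8/29) → index 1
j=2: u_2=38/105 ∈ [8/29, 11/29) → index 2
j=3: u_3=53/105 ∈ [11/29, 15/29) → index 3
j=4: u_4=68/105 ∈ [15/29, 24/29) → index 4
j=5: u_5=83/105 ∈ [15/29, 24/29) → index 4
j=6: u_6=14/15 ∈ [25/29, 1) → index 6

1 1 2 3 4 4 6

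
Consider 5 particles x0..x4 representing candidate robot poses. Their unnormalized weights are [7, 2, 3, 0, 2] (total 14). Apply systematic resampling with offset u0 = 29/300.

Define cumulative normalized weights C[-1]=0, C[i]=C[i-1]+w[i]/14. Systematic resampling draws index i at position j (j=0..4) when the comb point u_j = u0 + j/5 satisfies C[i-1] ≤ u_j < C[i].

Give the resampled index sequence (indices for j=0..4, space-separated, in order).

0 0 0 2 4

C = [1/2, 9/14, 6/7, 6/7, 1]
j=0: u_0=29/300 ∈ [0, 1/2) → index 0
j=1: u_1=89/300 ∈ [0, 1/2) → index 0
j=2: u_2=149/300 ∈ [0, 1/2) → index 0
j=3: u_3=209/300 ∈ [9/14, 6/7) → index 2
j=4: u_4=269/300 ∈ [6/7, 1) → index 4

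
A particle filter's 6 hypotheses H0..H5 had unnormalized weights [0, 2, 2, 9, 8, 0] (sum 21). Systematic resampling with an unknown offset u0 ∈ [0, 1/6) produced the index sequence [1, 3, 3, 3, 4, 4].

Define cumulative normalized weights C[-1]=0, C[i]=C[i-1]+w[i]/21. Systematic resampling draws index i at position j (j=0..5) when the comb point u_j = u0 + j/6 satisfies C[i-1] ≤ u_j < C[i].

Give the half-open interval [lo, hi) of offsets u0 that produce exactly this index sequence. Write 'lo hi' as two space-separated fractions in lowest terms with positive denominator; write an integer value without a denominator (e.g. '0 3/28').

C = [0, 2/21, 4/21, 13/21, 1, 1]
j=0 picked index 1: u0 ∈ [0, 2/21)
j=1 picked index 3: u0 ∈ [1/42, 19/42)
j=2 picked index 3: u0 ∈ [-1/7, 2/7)
j=3 picked index 3: u0 ∈ [-13/42, 5/42)
j=4 picked index 4: u0 ∈ [-1/21, 1/3)
j=5 picked index 4: u0 ∈ [-3/14, 1/6)
intersection: [1/42, 2/21)

1/42 2/21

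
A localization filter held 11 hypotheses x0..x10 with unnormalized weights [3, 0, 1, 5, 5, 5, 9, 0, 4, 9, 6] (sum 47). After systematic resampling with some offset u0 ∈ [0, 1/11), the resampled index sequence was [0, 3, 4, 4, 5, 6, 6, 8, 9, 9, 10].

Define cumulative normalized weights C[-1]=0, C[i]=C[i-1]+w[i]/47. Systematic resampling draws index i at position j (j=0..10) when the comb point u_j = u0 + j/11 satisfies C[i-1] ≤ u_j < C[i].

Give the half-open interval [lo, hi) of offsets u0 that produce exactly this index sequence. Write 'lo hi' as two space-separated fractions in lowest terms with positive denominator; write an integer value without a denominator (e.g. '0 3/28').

5/517 13/517

C = [3/47, 3/47, 4/47, 9/47, 14/47, 19/47, 28/47, 28/47, 32/47, 41/47, 1]
j=0 picked index 0: u0 ∈ [0, 3/47)
j=1 picked index 3: u0 ∈ [-3/517, 52/517)
j=2 picked index 4: u0 ∈ [5/517, 60/517)
j=3 picked index 4: u0 ∈ [-42/517, 13/517)
j=4 picked index 5: u0 ∈ [-34/517, 21/517)
j=5 picked index 6: u0 ∈ [-26/517, 73/517)
j=6 picked index 6: u0 ∈ [-73/517, 26/517)
j=7 picked index 8: u0 ∈ [-21/517, 23/517)
j=8 picked index 9: u0 ∈ [-24/517, 75/517)
j=9 picked index 9: u0 ∈ [-71/517, 28/517)
j=10 picked index 10: u0 ∈ [-19/517, 1/11)
intersection: [5/517, 13/517)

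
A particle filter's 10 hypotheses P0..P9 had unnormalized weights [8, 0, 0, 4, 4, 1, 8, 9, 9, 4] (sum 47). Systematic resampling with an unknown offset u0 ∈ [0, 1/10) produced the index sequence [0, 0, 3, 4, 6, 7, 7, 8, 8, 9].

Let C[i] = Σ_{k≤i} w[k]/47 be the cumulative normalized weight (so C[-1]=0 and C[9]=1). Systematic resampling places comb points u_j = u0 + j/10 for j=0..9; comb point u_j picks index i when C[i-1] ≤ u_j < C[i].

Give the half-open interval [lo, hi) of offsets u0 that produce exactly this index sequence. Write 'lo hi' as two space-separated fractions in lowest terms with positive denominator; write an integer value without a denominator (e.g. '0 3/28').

3/94 19/470

C = [8/47, 8/47, 8/47, 12/47, 16/47, 17/47, 25/47, 34/47, 43/47, 1]
j=0 picked index 0: u0 ∈ [0, 8/47)
j=1 picked index 0: u0 ∈ [-1/10, 33/470)
j=2 picked index 3: u0 ∈ [-7/235, 13/235)
j=3 picked index 4: u0 ∈ [-21/470, 19/470)
j=4 picked index 6: u0 ∈ [-9/235, 31/235)
j=5 picked index 7: u0 ∈ [3/94, 21/94)
j=6 picked index 7: u0 ∈ [-16/235, 29/235)
j=7 picked index 8: u0 ∈ [11/470, 101/470)
j=8 picked index 8: u0 ∈ [-18/235, 27/235)
j=9 picked index 9: u0 ∈ [7/470, 1/10)
intersection: [3/94, 19/470)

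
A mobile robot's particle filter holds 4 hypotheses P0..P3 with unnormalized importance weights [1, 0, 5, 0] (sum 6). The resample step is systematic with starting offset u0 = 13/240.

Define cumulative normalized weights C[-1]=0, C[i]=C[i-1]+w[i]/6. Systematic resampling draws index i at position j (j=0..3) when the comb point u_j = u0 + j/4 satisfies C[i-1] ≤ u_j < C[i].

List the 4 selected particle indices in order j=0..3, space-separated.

C = [1/6, 1/6, 1, 1]
j=0: u_0=13/240 ∈ [0, 1/6) → index 0
j=1: u_1=73/240 ∈ [1/6, 1) → index 2
j=2: u_2=133/240 ∈ [1/6, 1) → index 2
j=3: u_3=193/240 ∈ [1/6, 1) → index 2

0 2 2 2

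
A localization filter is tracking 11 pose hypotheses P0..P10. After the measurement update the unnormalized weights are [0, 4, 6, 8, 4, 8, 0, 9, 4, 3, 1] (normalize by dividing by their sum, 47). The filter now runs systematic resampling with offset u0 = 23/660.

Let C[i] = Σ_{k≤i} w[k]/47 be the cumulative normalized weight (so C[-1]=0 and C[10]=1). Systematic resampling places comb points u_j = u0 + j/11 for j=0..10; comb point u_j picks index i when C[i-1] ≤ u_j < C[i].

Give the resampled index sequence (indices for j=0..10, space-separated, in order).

C = [0, 4/47, 10/47, 18/47, 22/47, 30/47, 30/47, 39/47, 43/47, 46/47, 1]
j=0: u_0=23/660 ∈ [0, 4/47) → index 1
j=1: u_1=83/660 ∈ [4/47, 10/47) → index 2
j=2: u_2=13/60 ∈ [10/47, 18/47) → index 3
j=3: u_3=203/660 ∈ [10/47, 18/47) → index 3
j=4: u_4=263/660 ∈ [18/47, 22/47) → index 4
j=5: u_5=323/660 ∈ [22/47, 30/47) → index 5
j=6: u_6=383/660 ∈ [22/47, 30/47) → index 5
j=7: u_7=443/660 ∈ [30/47, 39/47) → index 7
j=8: u_8=503/660 ∈ [30/47, 39/47) → index 7
j=9: u_9=563/660 ∈ [39/47, 43/47) → index 8
j=10: u_10=623/660 ∈ [43/47, 46/47) → index 9

1 2 3 3 4 5 5 7 7 8 9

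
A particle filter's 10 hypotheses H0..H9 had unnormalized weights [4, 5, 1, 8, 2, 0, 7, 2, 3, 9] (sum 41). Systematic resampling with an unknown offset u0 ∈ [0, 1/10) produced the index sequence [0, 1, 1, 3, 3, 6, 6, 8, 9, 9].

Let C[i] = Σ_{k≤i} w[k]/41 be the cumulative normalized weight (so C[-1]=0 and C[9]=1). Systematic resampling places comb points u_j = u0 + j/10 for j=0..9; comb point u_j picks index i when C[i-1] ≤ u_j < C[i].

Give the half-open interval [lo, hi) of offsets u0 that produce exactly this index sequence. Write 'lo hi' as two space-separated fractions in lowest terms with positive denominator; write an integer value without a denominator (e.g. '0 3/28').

C = [4/41, 9/41, 10/41, 18/41, 20/41, 20/41, 27/41, 29/41, 32/41, 1]
j=0 picked index 0: u0 ∈ [0, 4/41)
j=1 picked index 1: u0 ∈ [-1/410, 49/410)
j=2 picked index 1: u0 ∈ [-21/205, 4/205)
j=3 picked index 3: u0 ∈ [-23/410, 57/410)
j=4 picked index 3: u0 ∈ [-32/205, 8/205)
j=5 picked index 6: u0 ∈ [-1/82, 13/82)
j=6 picked index 6: u0 ∈ [-23/205, 12/205)
j=7 picked index 8: u0 ∈ [3/410, 33/410)
j=8 picked index 9: u0 ∈ [-4/205, 1/5)
j=9 picked index 9: u0 ∈ [-49/410, 1/10)
intersection: [3/410, 4/205)

3/410 4/205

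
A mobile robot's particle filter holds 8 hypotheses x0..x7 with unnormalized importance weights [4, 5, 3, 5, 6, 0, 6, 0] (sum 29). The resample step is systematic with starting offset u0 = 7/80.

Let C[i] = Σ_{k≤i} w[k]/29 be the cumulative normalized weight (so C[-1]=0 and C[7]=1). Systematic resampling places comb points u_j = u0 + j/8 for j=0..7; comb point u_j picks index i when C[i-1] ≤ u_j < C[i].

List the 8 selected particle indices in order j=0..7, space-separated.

C = [4/29, 9/29, 12/29, 17/29, 23/29, 23/29, 1, 1]
j=0: u_0=7/80 ∈ [0, 4/29) → index 0
j=1: u_1=17/80 ∈ [4/29, 9/29) → index 1
j=2: u_2=27/80 ∈ [9/29, 12/29) → index 2
j=3: u_3=37/80 ∈ [12/29, 17/29) → index 3
j=4: u_4=47/80 ∈ [17/29, 23/29) → index 4
j=5: u_5=57/80 ∈ [17/29, 23/29) → index 4
j=6: u_6=67/80 ∈ [23/29, 1) → index 6
j=7: u_7=77/80 ∈ [23/29, 1) → index 6

0 1 2 3 4 4 6 6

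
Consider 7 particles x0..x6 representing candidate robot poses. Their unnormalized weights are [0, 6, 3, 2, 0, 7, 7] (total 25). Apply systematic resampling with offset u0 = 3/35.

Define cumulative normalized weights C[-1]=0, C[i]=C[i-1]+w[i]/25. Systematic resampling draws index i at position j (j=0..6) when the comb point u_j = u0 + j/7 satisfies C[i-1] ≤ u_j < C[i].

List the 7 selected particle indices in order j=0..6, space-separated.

C = [0, 6/25, 9/25, 11/25, 11/25, 18/25, 1]
j=0: u_0=3/35 ∈ [0, 6/25) → index 1
j=1: u_1=8/35 ∈ [0, 6/25) → index 1
j=2: u_2=13/35 ∈ [9/25, 11/25) → index 3
j=3: u_3=18/35 ∈ [11/25, 18/25) → index 5
j=4: u_4=23/35 ∈ [11/25, 18/25) → index 5
j=5: u_5=4/5 ∈ [18/25, 1) → index 6
j=6: u_6=33/35 ∈ [18/25, 1) → index 6

1 1 3 5 5 6 6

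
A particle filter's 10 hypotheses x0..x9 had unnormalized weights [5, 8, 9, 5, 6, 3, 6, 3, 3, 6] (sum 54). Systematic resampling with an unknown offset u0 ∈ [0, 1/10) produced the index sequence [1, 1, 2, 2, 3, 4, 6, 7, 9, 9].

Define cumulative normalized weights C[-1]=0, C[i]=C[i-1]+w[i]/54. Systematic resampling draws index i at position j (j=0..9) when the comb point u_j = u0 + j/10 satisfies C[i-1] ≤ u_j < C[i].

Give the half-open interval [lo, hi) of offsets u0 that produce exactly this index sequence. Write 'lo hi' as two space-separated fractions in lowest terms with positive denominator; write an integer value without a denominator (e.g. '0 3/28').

5/54 1/10

C = [5/54, 13/54, 11/27, 1/2, 11/18, 2/3, 7/9, 5/6, 8/9, 1]
j=0 picked index 1: u0 ∈ [5/54, 13/54)
j=1 picked index 1: u0 ∈ [-1/135, 19/135)
j=2 picked index 2: u0 ∈ [11/270, 28/135)
j=3 picked index 2: u0 ∈ [-8/135, 29/270)
j=4 picked index 3: u0 ∈ [1/135, 1/10)
j=5 picked index 4: u0 ∈ [0, 1/9)
j=6 picked index 6: u0 ∈ [1/15, 8/45)
j=7 picked index 7: u0 ∈ [7/90, 2/15)
j=8 picked index 9: u0 ∈ [4/45, 1/5)
j=9 picked index 9: u0 ∈ [-1/90, 1/10)
intersection: [5/54, 1/10)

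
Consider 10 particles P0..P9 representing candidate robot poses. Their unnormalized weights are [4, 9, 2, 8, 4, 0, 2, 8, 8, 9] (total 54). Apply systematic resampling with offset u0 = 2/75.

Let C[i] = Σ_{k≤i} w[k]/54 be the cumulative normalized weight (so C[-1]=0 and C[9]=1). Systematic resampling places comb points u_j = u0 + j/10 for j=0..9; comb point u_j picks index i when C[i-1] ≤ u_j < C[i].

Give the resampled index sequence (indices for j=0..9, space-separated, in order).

C = [2/27, 13/54, 5/18, 23/54, 1/2, 1/2, 29/54, 37/54, 5/6, 1]
j=0: u_0=2/75 ∈ [0, 2/27) → index 0
j=1: u_1=19/150 ∈ [2/27, 13/54) → index 1
j=2: u_2=17/75 ∈ [2/27, 13/54) → index 1
j=3: u_3=49/150 ∈ [5/18, 23/54) → index 3
j=4: u_4=32/75 ∈ [23/54, 1/2) → index 4
j=5: u_5=79/150 ∈ [1/2, 29/54) → index 6
j=6: u_6=47/75 ∈ [29/54, 37/54) → index 7
j=7: u_7=109/150 ∈ [37/54, 5/6) → index 8
j=8: u_8=62/75 ∈ [37/54, 5/6) → index 8
j=9: u_9=139/150 ∈ [5/6, 1) → index 9

0 1 1 3 4 6 7 8 8 9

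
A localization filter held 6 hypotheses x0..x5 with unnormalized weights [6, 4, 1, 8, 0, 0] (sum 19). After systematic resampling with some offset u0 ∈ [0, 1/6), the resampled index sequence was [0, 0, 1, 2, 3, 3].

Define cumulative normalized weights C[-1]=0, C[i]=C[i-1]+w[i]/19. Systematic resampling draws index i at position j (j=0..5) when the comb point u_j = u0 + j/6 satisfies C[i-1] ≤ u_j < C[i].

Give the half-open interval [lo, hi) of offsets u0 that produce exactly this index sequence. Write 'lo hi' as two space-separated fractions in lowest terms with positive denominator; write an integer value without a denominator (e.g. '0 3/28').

1/38 3/38

C = [6/19, 10/19, 11/19, 1, 1, 1]
j=0 picked index 0: u0 ∈ [0, 6/19)
j=1 picked index 0: u0 ∈ [-1/6, 17/114)
j=2 picked index 1: u0 ∈ [-1/57, 11/57)
j=3 picked index 2: u0 ∈ [1/38, 3/38)
j=4 picked index 3: u0 ∈ [-5/57, 1/3)
j=5 picked index 3: u0 ∈ [-29/114, 1/6)
intersection: [1/38, 3/38)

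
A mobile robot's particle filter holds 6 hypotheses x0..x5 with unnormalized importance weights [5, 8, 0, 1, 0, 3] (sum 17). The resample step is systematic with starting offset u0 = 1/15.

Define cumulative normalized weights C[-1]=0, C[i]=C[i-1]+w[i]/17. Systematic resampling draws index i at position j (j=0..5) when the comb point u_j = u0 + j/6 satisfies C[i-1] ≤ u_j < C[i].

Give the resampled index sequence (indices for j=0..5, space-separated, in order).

C = [5/17, 13/17, 13/17, 14/17, 14/17, 1]
j=0: u_0=1/15 ∈ [0, 5/17) → index 0
j=1: u_1=7/30 ∈ [0, 5/17) → index 0
j=2: u_2=2/5 ∈ [5/17, 13/17) → index 1
j=3: u_3=17/30 ∈ [5/17, 13/17) → index 1
j=4: u_4=11/15 ∈ [5/17, 13/17) → index 1
j=5: u_5=9/10 ∈ [14/17, 1) → index 5

0 0 1 1 1 5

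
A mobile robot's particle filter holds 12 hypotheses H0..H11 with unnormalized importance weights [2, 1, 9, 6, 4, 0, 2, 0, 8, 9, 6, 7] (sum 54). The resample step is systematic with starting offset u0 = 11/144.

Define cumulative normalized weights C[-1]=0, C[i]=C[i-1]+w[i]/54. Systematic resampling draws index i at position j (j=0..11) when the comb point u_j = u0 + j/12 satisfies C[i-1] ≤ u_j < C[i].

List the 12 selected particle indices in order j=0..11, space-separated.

C = [1/27, 1/18, 2/9, 1/3, 11/27, 11/27, 4/9, 4/9, 16/27, 41/54, 47/54, 1]
j=0: u_0=11/144 ∈ [1/18, 2/9) → index 2
j=1: u_1=23/144 ∈ [1/18, 2/9) → index 2
j=2: u_2=35/144 ∈ [2/9, 1/3) → index 3
j=3: u_3=47/144 ∈ [2/9, 1/3) → index 3
j=4: u_4=59/144 ∈ [11/27, 4/9) → index 6
j=5: u_5=71/144 ∈ [4/9, 16/27) → index 8
j=6: u_6=83/144 ∈ [4/9, 16/27) → index 8
j=7: u_7=95/144 ∈ [16/27, 41/54) → index 9
j=8: u_8=107/144 ∈ [16/27, 41/54) → index 9
j=9: u_9=119/144 ∈ [41/54, 47/54) → index 10
j=10: u_10=131/144 ∈ [47/54, 1) → index 11
j=11: u_11=143/144 ∈ [47/54, 1) → index 11

2 2 3 3 6 8 8 9 9 10 11 11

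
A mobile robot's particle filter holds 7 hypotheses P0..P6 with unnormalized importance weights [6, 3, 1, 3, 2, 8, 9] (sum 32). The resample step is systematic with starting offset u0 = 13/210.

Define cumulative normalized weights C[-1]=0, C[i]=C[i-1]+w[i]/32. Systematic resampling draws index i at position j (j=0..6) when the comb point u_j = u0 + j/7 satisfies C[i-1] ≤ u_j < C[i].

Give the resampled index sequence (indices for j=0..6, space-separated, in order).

0 1 3 5 5 6 6

C = [3/16, 9/32, 5/16, 13/32, 15/32, 23/32, 1]
j=0: u_0=13/210 ∈ [0, 3/16) → index 0
j=1: u_1=43/210 ∈ [3/16, 9/32) → index 1
j=2: u_2=73/210 ∈ [5/16, 13/32) → index 3
j=3: u_3=103/210 ∈ [15/32, 23/32) → index 5
j=4: u_4=19/30 ∈ [15/32, 23/32) → index 5
j=5: u_5=163/210 ∈ [23/32, 1) → index 6
j=6: u_6=193/210 ∈ [23/32, 1) → index 6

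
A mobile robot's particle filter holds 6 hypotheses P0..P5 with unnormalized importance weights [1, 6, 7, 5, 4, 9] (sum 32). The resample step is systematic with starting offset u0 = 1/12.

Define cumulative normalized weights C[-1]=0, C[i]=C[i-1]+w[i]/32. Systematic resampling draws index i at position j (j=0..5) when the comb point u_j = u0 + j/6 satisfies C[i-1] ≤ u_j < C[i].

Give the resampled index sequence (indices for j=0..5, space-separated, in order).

C = [1/32, 7/32, 7/16, 19/32, 23/32, 1]
j=0: u_0=1/12 ∈ [1/32, 7/32) → index 1
j=1: u_1=1/4 ∈ [7/32, 7/16) → index 2
j=2: u_2=5/12 ∈ [7/32, 7/16) → index 2
j=3: u_3=7/12 ∈ [7/16, 19/32) → index 3
j=4: u_4=3/4 ∈ [23/32, 1) → index 5
j=5: u_5=11/12 ∈ [23/32, 1) → index 5

1 2 2 3 5 5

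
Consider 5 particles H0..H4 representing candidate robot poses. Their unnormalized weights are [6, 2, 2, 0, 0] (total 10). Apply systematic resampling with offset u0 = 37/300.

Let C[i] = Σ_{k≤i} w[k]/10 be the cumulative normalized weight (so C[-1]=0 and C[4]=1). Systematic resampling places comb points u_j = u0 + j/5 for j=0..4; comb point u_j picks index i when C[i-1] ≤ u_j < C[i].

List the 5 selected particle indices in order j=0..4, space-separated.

0 0 0 1 2

C = [3/5, 4/5, 1, 1, 1]
j=0: u_0=37/300 ∈ [0, 3/5) → index 0
j=1: u_1=97/300 ∈ [0, 3/5) → index 0
j=2: u_2=157/300 ∈ [0, 3/5) → index 0
j=3: u_3=217/300 ∈ [3/5, 4/5) → index 1
j=4: u_4=277/300 ∈ [4/5, 1) → index 2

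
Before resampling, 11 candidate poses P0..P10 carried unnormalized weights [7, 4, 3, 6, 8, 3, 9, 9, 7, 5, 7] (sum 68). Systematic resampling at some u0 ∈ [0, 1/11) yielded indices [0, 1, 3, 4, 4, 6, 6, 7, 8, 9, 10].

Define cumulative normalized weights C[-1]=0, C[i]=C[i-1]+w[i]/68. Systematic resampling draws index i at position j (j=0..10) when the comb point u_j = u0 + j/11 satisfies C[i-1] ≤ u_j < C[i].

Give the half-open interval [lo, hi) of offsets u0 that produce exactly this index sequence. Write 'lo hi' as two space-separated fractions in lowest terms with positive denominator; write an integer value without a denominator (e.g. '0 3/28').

9/374 8/187

C = [7/68, 11/68, 7/34, 5/17, 7/17, 31/68, 10/17, 49/68, 14/17, 61/68, 1]
j=0 picked index 0: u0 ∈ [0, 7/68)
j=1 picked index 1: u0 ∈ [9/748, 53/748)
j=2 picked index 3: u0 ∈ [9/374, 21/187)
j=3 picked index 4: u0 ∈ [4/187, 26/187)
j=4 picked index 4: u0 ∈ [-13/187, 9/187)
j=5 picked index 6: u0 ∈ [1/748, 25/187)
j=6 picked index 6: u0 ∈ [-67/748, 8/187)
j=7 picked index 7: u0 ∈ [-9/187, 63/748)
j=8 picked index 8: u0 ∈ [-5/748, 18/187)
j=9 picked index 9: u0 ∈ [1/187, 59/748)
j=10 picked index 10: u0 ∈ [-9/748, 1/11)
intersection: [9/374, 8/187)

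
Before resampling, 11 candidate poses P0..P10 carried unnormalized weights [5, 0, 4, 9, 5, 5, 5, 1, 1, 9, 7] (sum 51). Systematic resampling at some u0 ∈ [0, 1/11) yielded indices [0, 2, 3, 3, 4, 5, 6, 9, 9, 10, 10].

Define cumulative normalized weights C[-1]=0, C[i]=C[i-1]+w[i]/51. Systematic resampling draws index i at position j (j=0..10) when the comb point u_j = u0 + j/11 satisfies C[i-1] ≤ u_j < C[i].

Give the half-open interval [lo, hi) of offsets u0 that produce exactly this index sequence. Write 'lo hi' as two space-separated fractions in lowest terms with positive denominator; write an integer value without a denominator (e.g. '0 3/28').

C = [5/51, 5/51, 3/17, 6/17, 23/51, 28/51, 11/17, 2/3, 35/51, 44/51, 1]
j=0 picked index 0: u0 ∈ [0, 5/51)
j=1 picked index 2: u0 ∈ [4/561, 16/187)
j=2 picked index 3: u0 ∈ [-1/187, 32/187)
j=3 picked index 3: u0 ∈ [-18/187, 15/187)
j=4 picked index 4: u0 ∈ [-2/187, 49/561)
j=5 picked index 5: u0 ∈ [-2/561, 53/561)
j=6 picked index 6: u0 ∈ [2/561, 19/187)
j=7 picked index 9: u0 ∈ [28/561, 127/561)
j=8 picked index 9: u0 ∈ [-23/561, 76/561)
j=9 picked index 10: u0 ∈ [25/561, 2/11)
j=10 picked index 10: u0 ∈ [-26/561, 1/11)
intersection: [28/561, 15/187)

28/561 15/187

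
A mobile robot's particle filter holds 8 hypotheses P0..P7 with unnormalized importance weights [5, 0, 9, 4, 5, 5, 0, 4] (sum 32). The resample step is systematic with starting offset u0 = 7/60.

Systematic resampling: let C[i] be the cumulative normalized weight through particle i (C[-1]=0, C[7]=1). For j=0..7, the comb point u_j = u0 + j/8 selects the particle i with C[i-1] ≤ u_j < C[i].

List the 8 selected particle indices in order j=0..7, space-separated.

0 2 2 3 4 5 5 7

C = [5/32, 5/32, 7/16, 9/16, 23/32, 7/8, 7/8, 1]
j=0: u_0=7/60 ∈ [0, 5/32) → index 0
j=1: u_1=29/120 ∈ [5/32, 7/16) → index 2
j=2: u_2=11/30 ∈ [5/32, 7/16) → index 2
j=3: u_3=59/120 ∈ [7/16, 9/16) → index 3
j=4: u_4=37/60 ∈ [9/16, 23/32) → index 4
j=5: u_5=89/120 ∈ [23/32, 7/8) → index 5
j=6: u_6=13/15 ∈ [23/32, 7/8) → index 5
j=7: u_7=119/120 ∈ [7/8, 1) → index 7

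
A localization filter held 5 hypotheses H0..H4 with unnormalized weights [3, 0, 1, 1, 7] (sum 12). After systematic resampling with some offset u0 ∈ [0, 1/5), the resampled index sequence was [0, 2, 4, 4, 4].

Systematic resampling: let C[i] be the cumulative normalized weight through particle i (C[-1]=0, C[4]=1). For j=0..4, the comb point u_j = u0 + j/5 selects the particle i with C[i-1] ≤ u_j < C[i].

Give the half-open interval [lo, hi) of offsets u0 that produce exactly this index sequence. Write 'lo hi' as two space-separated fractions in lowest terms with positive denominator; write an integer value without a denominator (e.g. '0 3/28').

C = [1/4, 1/4, 1/3, 5/12, 1]
j=0 picked index 0: u0 ∈ [0, 1/4)
j=1 picked index 2: u0 ∈ [1/20, 2/15)
j=2 picked index 4: u0 ∈ [1/60, 3/5)
j=3 picked index 4: u0 ∈ [-11/60, 2/5)
j=4 picked index 4: u0 ∈ [-23/60, 1/5)
intersection: [1/20, 2/15)

1/20 2/15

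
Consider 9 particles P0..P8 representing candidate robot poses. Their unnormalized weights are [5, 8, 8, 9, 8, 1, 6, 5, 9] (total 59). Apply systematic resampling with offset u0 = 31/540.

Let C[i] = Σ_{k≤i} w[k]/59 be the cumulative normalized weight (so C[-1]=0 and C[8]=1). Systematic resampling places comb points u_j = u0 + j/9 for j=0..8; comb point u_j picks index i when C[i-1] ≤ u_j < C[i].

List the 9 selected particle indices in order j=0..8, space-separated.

C = [5/59, 13/59, 21/59, 30/59, 38/59, 39/59, 45/59, 50/59, 1]
j=0: u_0=31/540 ∈ [0, 5/59) → index 0
j=1: u_1=91/540 ∈ [5/59, 13/59) → index 1
j=2: u_2=151/540 ∈ [13/59, 21/59) → index 2
j=3: u_3=211/540 ∈ [21/59, 30/59) → index 3
j=4: u_4=271/540 ∈ [21/59, 30/59) → index 3
j=5: u_5=331/540 ∈ [30/59, 38/59) → index 4
j=6: u_6=391/540 ∈ [39/59, 45/59) → index 6
j=7: u_7=451/540 ∈ [45/59, 50/59) → index 7
j=8: u_8=511/540 ∈ [50/59, 1) → index 8

0 1 2 3 3 4 6 7 8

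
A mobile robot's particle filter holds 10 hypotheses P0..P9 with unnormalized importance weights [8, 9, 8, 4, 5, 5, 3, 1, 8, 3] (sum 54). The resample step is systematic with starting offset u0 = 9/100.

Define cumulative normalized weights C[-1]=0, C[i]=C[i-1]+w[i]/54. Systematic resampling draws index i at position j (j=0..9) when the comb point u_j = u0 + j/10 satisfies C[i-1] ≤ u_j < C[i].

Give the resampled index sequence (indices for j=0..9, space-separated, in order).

0 1 1 2 3 4 5 7 8 9

C = [4/27, 17/54, 25/54, 29/54, 17/27, 13/18, 7/9, 43/54, 17/18, 1]
j=0: u_0=9/100 ∈ [0, 4/27) → index 0
j=1: u_1=19/100 ∈ [4/27, 17/54) → index 1
j=2: u_2=29/100 ∈ [4/27, 17/54) → index 1
j=3: u_3=39/100 ∈ [17/54, 25/54) → index 2
j=4: u_4=49/100 ∈ [25/54, 29/54) → index 3
j=5: u_5=59/100 ∈ [29/54, 17/27) → index 4
j=6: u_6=69/100 ∈ [17/27, 13/18) → index 5
j=7: u_7=79/100 ∈ [7/9, 43/54) → index 7
j=8: u_8=89/100 ∈ [43/54, 17/18) → index 8
j=9: u_9=99/100 ∈ [17/18, 1) → index 9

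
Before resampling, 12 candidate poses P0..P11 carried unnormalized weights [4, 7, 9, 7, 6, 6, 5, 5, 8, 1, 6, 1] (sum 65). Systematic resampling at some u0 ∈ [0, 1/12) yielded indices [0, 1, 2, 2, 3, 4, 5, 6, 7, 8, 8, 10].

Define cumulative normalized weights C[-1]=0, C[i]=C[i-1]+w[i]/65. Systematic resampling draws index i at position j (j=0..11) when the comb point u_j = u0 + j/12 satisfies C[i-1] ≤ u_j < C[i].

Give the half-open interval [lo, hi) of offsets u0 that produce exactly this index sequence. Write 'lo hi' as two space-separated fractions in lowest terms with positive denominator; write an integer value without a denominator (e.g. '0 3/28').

C = [4/65, 11/65, 4/13, 27/65, 33/65, 3/5, 44/65, 49/65, 57/65, 58/65, 64/65, 1]
j=0 picked index 0: u0 ∈ [0, 4/65)
j=1 picked index 1: u0 ∈ [-17/780, 67/780)
j=2 picked index 2: u0 ∈ [1/390, 11/78)
j=3 picked index 2: u0 ∈ [-21/260, 3/52)
j=4 picked index 3: u0 ∈ [-1/39, 16/195)
j=5 picked index 4: u0 ∈ [-1/780, 71/780)
j=6 picked index 5: u0 ∈ [1/130, 1/10)
j=7 picked index 6: u0 ∈ [1/60, 73/780)
j=8 picked index 7: u0 ∈ [2/195, 17/195)
j=9 picked index 8: u0 ∈ [1/260, 33/260)
j=10 picked index 8: u0 ∈ [-31/390, 17/390)
j=11 picked index 10: u0 ∈ [-19/780, 53/780)
intersection: [1/60, 17/390)

1/60 17/390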